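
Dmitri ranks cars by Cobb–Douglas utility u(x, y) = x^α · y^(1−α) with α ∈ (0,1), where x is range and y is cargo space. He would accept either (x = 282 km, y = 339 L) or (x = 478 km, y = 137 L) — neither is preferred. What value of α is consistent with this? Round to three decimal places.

α ≈ 0.632

Indifference: 282^α · 339^(1−α) = 478^α · 137^(1−α).
(282/478)^α = (137/339)^(1−α); take logs: α·ln(282/478) = (1−α)·ln(137/339), i.e. α·-0.527704 = (1−α)·-0.906019.
With A = -0.527704 and B = -0.906019: α·A = (1−α)·B, so α = B/(A+B) = -0.906019/-1.433723 ≈ 0.632.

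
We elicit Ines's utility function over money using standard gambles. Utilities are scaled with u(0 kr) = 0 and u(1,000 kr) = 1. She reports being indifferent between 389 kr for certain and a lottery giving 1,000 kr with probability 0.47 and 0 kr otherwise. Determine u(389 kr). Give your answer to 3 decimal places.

0.470

By the standard-gamble method, u(389 kr) is just the indifference probability on the best outcome: 0.47.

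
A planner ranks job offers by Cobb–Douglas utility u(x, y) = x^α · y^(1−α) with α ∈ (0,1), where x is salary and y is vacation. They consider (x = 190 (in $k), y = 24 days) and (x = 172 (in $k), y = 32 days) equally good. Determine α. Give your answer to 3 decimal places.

α ≈ 0.743

Indifference: 190^α · 24^(1−α) = 172^α · 32^(1−α).
(190/172)^α = (32/24)^(1−α); take logs: α·ln(190/172) = (1−α)·ln(32/24), i.e. α·0.099530 = (1−α)·0.287682.
Thus α·(0.387212) = 0.287682, so α = 0.287682/0.387212 ≈ 0.743.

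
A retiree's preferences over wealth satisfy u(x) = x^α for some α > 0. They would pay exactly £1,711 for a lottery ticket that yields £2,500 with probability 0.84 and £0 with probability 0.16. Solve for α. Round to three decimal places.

Since u(0) = 0, the lottery's EU is 0.84·2500^α.
Equating: 1711^α = 0.84·2500^α, i.e. 0.6844^α = 0.84.
α = ln(0.84) / ln(1711/2500) = -0.174353/-0.379213 ≈ 0.460.

α ≈ 0.460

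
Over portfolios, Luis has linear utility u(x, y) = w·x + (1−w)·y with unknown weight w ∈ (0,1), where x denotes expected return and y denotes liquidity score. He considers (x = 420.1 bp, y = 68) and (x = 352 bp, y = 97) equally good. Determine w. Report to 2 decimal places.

w = 0.30

Indifference: w·420.1 + (1−w)·68 = w·352 + (1−w)·97.
Collecting terms: w·68.1 = (1−w)·29.
The marginal rate of substitution is 29/68.1, so w = 29/(68.1+29) = 0.30.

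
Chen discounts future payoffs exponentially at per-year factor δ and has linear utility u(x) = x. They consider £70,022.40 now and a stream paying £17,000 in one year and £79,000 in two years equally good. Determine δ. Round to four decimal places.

δ ≈ 0.8400

Equating present values: 70022.40 = 17000δ + 79000δ².
So 79000δ² + 17000δ − 70022.40 = 0.
The positive root is δ = [−17000 + √(17000² + 4·79000·70022.40)] / (2·79000) = (−17000 + 149720.000)/158000 ≈ 0.8400.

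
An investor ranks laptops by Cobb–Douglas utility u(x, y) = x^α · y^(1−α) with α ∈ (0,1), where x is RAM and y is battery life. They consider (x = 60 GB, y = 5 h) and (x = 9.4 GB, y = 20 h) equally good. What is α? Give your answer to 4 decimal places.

α ≈ 0.4279

Set the two utilities equal: 60^α·5^(1−α) = 9.4^α·20^(1−α).
Rearrange to (60/9.4)^α = (20/5)^(1−α) and take logs: α·1.8536349 = (1−α)·1.3862944.
So α/(1−α) = (1.3862944)/(1.8536349) = 0.7478789, and α = 0.7478789/1.7478789 ≈ 0.4279.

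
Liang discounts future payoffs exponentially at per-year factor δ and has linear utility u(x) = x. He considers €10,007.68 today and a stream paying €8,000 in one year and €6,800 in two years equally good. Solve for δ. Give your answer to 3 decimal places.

The stream is worth 8000δ + 6800δ² today, so 8000δ + 6800δ² = 10007.68.
So 6800δ² + 8000δ − 10007.68 = 0.
The positive root is δ = [−8000 + √(8000² + 4·6800·10007.68)] / (2·6800) = (−8000 + 18336.000)/13600 ≈ 0.760.

δ ≈ 0.760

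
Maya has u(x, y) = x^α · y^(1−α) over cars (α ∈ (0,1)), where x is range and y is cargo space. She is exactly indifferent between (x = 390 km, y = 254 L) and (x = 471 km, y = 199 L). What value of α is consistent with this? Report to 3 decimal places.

α ≈ 0.564

Indifference: 390^α · 254^(1−α) = 471^α · 199^(1−α).
Taking logs: α·ln 390 + (1−α)·ln 254 = α·ln 471 + (1−α)·ln 199, i.e. α·-0.188711 = (1−α)·-0.244029.
Thus α·(-0.432740) = -0.244029, so α = -0.244029/-0.432740 ≈ 0.564.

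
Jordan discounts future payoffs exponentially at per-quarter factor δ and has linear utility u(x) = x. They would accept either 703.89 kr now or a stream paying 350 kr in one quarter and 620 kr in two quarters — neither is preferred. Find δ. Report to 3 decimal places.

The stream is worth 350δ + 620δ² today, so 350δ + 620δ² = 703.89.
So 620δ² + 350δ − 703.89 = 0.
The positive root is δ = [−350 + √(350² + 4·620·703.89)] / (2·620) = (−350 + 1366.802)/1240 ≈ 0.820.

δ ≈ 0.820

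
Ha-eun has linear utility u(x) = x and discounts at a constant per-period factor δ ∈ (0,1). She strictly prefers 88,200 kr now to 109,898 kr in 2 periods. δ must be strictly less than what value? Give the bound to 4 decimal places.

Comparing present values: 88200 > δ^2·109898.
Dividing by 109898: δ^2 < 0.80256. Both sides are positive, so the square root keeps the direction.
δ < 0.80256^(1/2) = 0.8959.

δ < 0.8959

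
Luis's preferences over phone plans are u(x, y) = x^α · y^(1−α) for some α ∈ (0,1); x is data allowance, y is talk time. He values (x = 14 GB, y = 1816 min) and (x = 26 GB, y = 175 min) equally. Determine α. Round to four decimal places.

The Cobb–Douglas utilities coincide, so 14^α·1816^(1−α) = 26^α·175^(1−α).
(14/26)^α = (175/1816)^(1−α); take logs: α·ln(14/26) = (1−α)·ln(175/1816), i.e. α·-0.6190392 = (1−α)·-2.3396056.
So α/(1−α) = (-2.3396056)/(-0.6190392) = 3.7794143, and α = 3.7794143/4.7794143 ≈ 0.7908.

α ≈ 0.7908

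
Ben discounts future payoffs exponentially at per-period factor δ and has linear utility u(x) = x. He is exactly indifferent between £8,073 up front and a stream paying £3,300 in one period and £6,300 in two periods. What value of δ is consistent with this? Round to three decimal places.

Present value of the stream is 3300·δ + 6300·δ². Indifference gives 3300δ + 6300δ² = 8073.
That is, 6300δ² + 3300δ − 8073 = 0, a quadratic in δ.
The positive root is δ = [−3300 + √(3300² + 4·6300·8073)] / (2·6300) = (−3300 + 14640.000)/12600 ≈ 0.900.

δ ≈ 0.900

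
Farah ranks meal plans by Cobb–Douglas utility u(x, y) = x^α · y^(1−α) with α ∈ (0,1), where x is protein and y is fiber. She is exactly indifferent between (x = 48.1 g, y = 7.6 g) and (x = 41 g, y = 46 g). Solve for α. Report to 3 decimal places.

α ≈ 0.919

The Cobb–Douglas utilities coincide, so 48.1^α·7.6^(1−α) = 41^α·46^(1−α).
Taking logs: α·ln 48.1 + (1−α)·ln 7.6 = α·ln 41 + (1−α)·ln 46, i.e. α·0.159710 = (1−α)·1.800493.
So α/(1−α) = (1.800493)/(0.159710) = 11.273514, and α = 11.273514/12.273514 ≈ 0.919.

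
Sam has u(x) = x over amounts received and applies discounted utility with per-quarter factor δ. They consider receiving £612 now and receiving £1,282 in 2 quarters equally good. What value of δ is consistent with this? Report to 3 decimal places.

The payoff in 2 quarters is discounted by δ^2, so u(612) = δ^2·u(1282) and δ^2 = u(612)/u(1282).
With u(x) = x: δ^2 = 612/1282 = 0.47738.
Hence δ = (0.47738)^(1/2) = 0.69093.

δ ≈ 0.691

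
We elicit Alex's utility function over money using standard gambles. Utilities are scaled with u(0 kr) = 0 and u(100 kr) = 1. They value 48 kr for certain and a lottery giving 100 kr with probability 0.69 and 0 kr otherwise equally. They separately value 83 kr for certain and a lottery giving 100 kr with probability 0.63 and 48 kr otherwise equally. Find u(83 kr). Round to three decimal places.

First, u(48 kr) = 0.69·u(100 kr) + 0.31·u(0 kr) = 0.69.
Then u(83 kr) = 0.63·u(100 kr) + 0.37·u(48 kr) = 0.63·1.00 + 0.37·0.69 = 0.8853.

0.885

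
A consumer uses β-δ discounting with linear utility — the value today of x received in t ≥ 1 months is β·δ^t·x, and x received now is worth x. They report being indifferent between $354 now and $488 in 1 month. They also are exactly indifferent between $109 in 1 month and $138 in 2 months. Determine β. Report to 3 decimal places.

β ≈ 0.918

The second indifference involves only future payoffs, so β cancels: β·δ^1·109 = β·δ^2·138, giving δ = 109/138 = 0.78986.
Substituting δ into 354 = β·δ·488: β = 354/(385.449) ≈ 0.918.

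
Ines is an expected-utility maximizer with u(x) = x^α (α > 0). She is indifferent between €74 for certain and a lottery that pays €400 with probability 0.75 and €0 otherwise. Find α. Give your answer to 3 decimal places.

EU(lottery) = 0.75·400^α + 0.25·0 = 0.75·400^α.
Equating: 74^α = 0.75·400^α, i.e. 0.1850^α = 0.75.
α = ln(0.75) / ln(74/400) = -0.287682/-1.687399 ≈ 0.170.

α ≈ 0.170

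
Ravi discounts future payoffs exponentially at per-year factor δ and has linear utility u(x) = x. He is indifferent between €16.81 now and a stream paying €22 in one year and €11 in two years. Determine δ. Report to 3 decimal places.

δ ≈ 0.590

The stream is worth 22δ + 11δ² today, so 22δ + 11δ² = 16.81.
Rearranged: 11δ² + 22δ − 16.81 = 0.
δ = (−22 + √(22² + 4·11·16.81)) / (2·11) = (−22 + √1223.64) / 22 ≈ 0.590.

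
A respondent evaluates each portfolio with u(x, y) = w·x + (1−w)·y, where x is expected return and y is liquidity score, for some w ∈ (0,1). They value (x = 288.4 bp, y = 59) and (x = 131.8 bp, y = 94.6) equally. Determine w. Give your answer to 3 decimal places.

w = 0.185

Equating utilities: w·288.4 + (1−w)·59 = w·131.8 + (1−w)·94.6.
Collecting terms: w·156.6 = (1−w)·35.6.
The marginal rate of substitution is 35.6/156.6, so w = 35.6/(156.6+35.6) = 0.185.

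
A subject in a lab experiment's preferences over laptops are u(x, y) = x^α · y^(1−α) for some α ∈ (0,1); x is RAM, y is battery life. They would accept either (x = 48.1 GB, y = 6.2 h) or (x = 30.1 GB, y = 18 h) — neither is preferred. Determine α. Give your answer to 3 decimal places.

α ≈ 0.695

The Cobb–Douglas utilities coincide, so 48.1^α·6.2^(1−α) = 30.1^α·18^(1−α).
Rearrange to (48.1/30.1)^α = (18/6.2)^(1−α) and take logs: α·0.468757 = (1−α)·1.065822.
So α/(1−α) = (1.065822)/(0.468757) = 2.273720, and α = 2.273720/3.273720 ≈ 0.695.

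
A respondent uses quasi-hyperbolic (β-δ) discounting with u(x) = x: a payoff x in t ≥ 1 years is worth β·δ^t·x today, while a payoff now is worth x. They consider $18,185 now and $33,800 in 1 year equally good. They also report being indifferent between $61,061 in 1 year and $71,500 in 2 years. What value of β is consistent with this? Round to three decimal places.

β ≈ 0.630

From the later pair, β·δ^1·61061 = β·δ^2·71500; dividing through, δ = 61061/71500 = 0.85400.
Now use the now-vs-future pair: 18185 = β·δ·33800 gives β = 18185/(0.85400·33800) ≈ 0.630.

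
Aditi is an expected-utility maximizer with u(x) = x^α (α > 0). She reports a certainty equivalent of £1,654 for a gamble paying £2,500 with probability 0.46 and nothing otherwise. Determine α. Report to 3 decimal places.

α ≈ 1.880

Since u(0) = 0, the lottery's EU is 0.46·2500^α.
Indifference: 1654^α = 0.46·2500^α, so (1654/2500)^α = 0.46.
Take logs: α = ln 0.46 / ln(1654/2500) ≈ 1.87979.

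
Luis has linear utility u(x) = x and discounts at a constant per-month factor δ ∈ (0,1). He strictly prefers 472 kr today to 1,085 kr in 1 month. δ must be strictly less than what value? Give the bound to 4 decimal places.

δ < 0.4350

Comparing present values: 472 > δ·1085.
So δ < 472/1085 = 0.43502.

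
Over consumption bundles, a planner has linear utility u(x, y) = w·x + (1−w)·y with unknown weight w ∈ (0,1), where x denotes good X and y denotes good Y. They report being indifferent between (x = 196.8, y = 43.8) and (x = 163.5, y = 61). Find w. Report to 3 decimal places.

w = 0.341

u(196.8,43.8) = u(163.5,61) means w·196.8 + (1−w)·43.8 = w·163.5 + (1−w)·61.
w·(196.8−163.5) = (1−w)·(61−43.8), i.e. w·33.3 = (1−w)·17.2.
So w/(1−w) = 17.2/33.3 = 0.5165, giving w = 17.2/(33.3+17.2) = 0.341.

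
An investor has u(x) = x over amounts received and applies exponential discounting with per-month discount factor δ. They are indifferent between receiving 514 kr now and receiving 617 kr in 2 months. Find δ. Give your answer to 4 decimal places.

δ ≈ 0.9127

Indifference means u(514) = δ^2 · u(617), so δ^2 = u(514)/u(617).
With u(x) = x: δ^2 = 514/617 = 0.83306.
Hence δ = (0.83306)^(1/2) = 0.912723.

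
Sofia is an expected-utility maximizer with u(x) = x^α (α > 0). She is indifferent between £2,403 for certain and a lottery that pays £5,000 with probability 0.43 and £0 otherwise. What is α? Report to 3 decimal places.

α ≈ 1.152

EU(lottery) = 0.43·5000^α + 0.57·0 = 0.43·5000^α.
Setting u(2403) equal to that: 2403^α = 0.43·5000^α ⇒ (2403/5000)^α = 0.43.
Take logs: α = ln 0.43 / ln(2403/5000) ≈ 1.15183.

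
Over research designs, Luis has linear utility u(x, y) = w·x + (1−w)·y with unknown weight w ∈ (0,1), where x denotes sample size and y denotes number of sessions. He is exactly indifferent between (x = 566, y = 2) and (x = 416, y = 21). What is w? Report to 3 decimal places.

w = 0.112

u(566,2) = u(416,21) means w·566 + (1−w)·2 = w·416 + (1−w)·21.
Rearranging, 150·w − 19·(1−w) = 0.
So w/(1−w) = 19/150 = 0.1267, giving w = 19/(150+19) = 0.112.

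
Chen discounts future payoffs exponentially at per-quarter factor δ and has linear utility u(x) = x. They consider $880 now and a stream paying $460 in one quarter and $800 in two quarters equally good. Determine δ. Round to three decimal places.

Present value of the stream is 460·δ + 800·δ². Indifference gives 460δ + 800δ² = 880.
So 800δ² + 460δ − 880 = 0.
The positive root is δ = [−460 + √(460² + 4·800·880)] / (2·800) = (−460 + 1740.000)/1600 ≈ 0.800.

δ ≈ 0.800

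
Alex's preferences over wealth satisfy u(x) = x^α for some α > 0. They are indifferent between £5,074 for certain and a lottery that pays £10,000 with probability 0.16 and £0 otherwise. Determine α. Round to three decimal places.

The lottery's expected utility is 0.16·u(10000) + 0.84·u(0) = 0.16·10000^α (since u(0) = 0 for α > 0).
Indifference: 5074^α = 0.16·10000^α, so (5074/10000)^α = 0.16.
Taking logs: α·ln(5074/10000) = ln(0.16), so α = -1.832581 / -0.678456 ≈ 2.701.

α ≈ 2.701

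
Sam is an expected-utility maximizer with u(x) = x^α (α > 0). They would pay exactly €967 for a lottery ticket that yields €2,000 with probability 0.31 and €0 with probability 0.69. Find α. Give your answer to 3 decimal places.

α ≈ 1.612

Since u(0) = 0, the lottery's EU is 0.31·2000^α.
Equating: 967^α = 0.31·2000^α, i.e. 0.4835^α = 0.31.
α = ln(0.31) / ln(967/2000) = -1.171183/-0.726704 ≈ 1.612.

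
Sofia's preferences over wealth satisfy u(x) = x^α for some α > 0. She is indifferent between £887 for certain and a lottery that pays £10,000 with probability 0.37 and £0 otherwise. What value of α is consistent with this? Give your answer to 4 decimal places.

α ≈ 0.4104

The lottery's expected utility is 0.37·u(10000) + 0.63·u(0) = 0.37·10000^α (since u(0) = 0 for α > 0).
Setting u(887) equal to that: 887^α = 0.37·10000^α ⇒ (887/10000)^α = 0.37.
Take logs: α = ln 0.37 / ln(887/10000) ≈ 0.410425.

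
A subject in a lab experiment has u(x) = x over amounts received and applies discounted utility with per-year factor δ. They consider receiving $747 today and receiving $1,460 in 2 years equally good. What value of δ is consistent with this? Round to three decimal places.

Equating discounted utilities: u(747) = δ^2·u(1460) ⇒ δ^2 = u(747)/u(1460).
With u(x) = x: δ^2 = 747/1460 = 0.51164.
So δ = 0.51164^(1/2) ≈ 0.715.

δ ≈ 0.715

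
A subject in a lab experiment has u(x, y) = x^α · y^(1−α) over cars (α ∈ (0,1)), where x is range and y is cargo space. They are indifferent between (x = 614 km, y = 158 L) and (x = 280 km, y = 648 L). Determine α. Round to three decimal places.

α ≈ 0.643

Indifference: 614^α · 158^(1−α) = 280^α · 648^(1−α).
Rearrange to (614/280)^α = (648/158)^(1−α) and take logs: α·0.785205 = (1−α)·1.411296.
So α/(1−α) = (1.411296)/(0.785205) = 1.797360, and α = 1.797360/2.797360 ≈ 0.643.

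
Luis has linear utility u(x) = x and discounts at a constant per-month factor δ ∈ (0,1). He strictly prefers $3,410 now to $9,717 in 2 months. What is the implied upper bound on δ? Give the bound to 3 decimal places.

δ < 0.592

Under u(x) = x this choice says 3410 > δ^2·9717.
Dividing by 9717: δ^2 < 0.35093. Both sides are positive, so the square root keeps the direction.
δ < 0.35093^(1/2) = 0.592.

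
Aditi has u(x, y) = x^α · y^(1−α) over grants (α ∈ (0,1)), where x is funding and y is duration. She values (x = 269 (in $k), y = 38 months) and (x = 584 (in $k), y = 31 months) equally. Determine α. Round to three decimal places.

α ≈ 0.208

Set the two utilities equal: 269^α·38^(1−α) = 584^α·31^(1−α).
Rearrange to (269/584)^α = (31/38)^(1−α) and take logs: α·-0.775190 = (1−α)·-0.203599.
With A = -0.775190 and B = -0.203599: α·A = (1−α)·B, so α = B/(A+B) = -0.203599/-0.978789 ≈ 0.208.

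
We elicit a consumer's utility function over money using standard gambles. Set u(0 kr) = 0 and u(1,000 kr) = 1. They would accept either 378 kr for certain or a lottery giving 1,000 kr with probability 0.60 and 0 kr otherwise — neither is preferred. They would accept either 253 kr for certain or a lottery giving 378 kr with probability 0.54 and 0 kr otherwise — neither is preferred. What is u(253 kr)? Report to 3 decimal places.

The first gamble pins u(378 kr): it must equal 0.60·1 + 0.40·0 = 0.60.
Chaining: u(253 kr) = 0.54·0.60 + 0.46·0.00 = 0.3240.

0.324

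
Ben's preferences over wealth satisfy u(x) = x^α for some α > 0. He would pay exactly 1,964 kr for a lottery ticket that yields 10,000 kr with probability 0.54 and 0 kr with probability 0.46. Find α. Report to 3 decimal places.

The lottery's expected utility is 0.54·u(10000) + 0.46·u(0) = 0.54·10000^α (since u(0) = 0 for α > 0).
Equating: 1964^α = 0.54·10000^α, i.e. 0.1964^α = 0.54.
α = ln(0.54) / ln(1964/10000) = -0.616186/-1.627602 ≈ 0.379.

α ≈ 0.379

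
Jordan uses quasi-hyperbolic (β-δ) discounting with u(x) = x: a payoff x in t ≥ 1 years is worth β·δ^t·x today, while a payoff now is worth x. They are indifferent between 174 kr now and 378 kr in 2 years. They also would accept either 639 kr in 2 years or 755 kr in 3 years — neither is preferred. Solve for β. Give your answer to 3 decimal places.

β ≈ 0.643

From the later pair, β·δ^2·639 = β·δ^3·755; dividing through, δ = 639/755 = 0.84636.
Substituting δ into 174 = β·δ^2·378: β = 174/(270.769) ≈ 0.643.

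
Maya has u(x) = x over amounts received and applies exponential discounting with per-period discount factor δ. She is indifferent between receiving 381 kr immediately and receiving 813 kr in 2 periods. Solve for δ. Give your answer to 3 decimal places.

Indifference means u(381) = δ^2 · u(813), so δ^2 = u(381)/u(813).
With u(x) = x: δ^2 = 381/813 = 0.46863.
So δ = 0.46863^(1/2) ≈ 0.685.

δ ≈ 0.685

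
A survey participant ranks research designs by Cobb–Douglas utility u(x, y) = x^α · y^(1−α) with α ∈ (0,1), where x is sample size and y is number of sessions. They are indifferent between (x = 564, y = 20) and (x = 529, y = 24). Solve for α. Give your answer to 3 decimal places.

The Cobb–Douglas utilities coincide, so 564^α·20^(1−α) = 529^α·24^(1−α).
Taking logs: α·ln 564 + (1−α)·ln 20 = α·ln 529 + (1−α)·ln 24, i.e. α·0.064066 = (1−α)·0.182322.
Thus α·(0.246388) = 0.182322, so α = 0.182322/0.246388 ≈ 0.740.

α ≈ 0.740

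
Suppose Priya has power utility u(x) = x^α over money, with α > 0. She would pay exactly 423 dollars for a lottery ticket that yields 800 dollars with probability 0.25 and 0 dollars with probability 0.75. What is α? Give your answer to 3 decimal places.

Since u(0) = 0, the lottery's EU is 0.25·800^α.
Setting u(423) equal to that: 423^α = 0.25·800^α ⇒ (423/800)^α = 0.25.
Take logs: α = ln 0.25 / ln(423/800) ≈ 2.17547.

α ≈ 2.175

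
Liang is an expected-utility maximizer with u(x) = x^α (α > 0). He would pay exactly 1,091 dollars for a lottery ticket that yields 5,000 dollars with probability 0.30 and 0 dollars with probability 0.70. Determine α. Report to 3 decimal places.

Since u(0) = 0, the lottery's EU is 0.30·5000^α.
Equating: 1091^α = 0.30·5000^α, i.e. 0.2182^α = 0.30.
Taking logs: α·ln(1091/5000) = ln(0.30), so α = -1.203973 / -1.522343 ≈ 0.791.

α ≈ 0.791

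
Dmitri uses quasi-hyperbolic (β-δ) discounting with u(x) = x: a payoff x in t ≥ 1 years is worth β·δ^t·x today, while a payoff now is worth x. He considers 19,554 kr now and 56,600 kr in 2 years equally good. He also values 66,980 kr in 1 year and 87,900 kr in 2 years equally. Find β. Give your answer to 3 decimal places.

Both payoffs in the second observation are in the future, so β drops out: δ^1·66980 = δ^2·87900 ⇒ δ = 66980/87900 = 0.76200.
Substituting δ into 19554 = β·δ^2·56600: β = 19554/(32864.647) ≈ 0.595.

β ≈ 0.595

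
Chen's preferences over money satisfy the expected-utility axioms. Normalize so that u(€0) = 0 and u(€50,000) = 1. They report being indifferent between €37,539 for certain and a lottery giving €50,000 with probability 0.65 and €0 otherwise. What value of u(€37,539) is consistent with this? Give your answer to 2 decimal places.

0.65

The indifference gives u(€37,539) = 0.65·u(€50,000) + 0.35·u(€0) = 0.65·1 + 0.35·0 = 0.65.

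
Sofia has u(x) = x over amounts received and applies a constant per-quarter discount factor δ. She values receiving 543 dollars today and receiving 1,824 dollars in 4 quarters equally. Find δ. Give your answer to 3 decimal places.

δ ≈ 0.739

Indifference means u(543) = δ^4 · u(1824), so δ^4 = u(543)/u(1824).
With u(x) = x: δ^4 = 543/1824 = 0.29770.
Taking the 4th root: δ = 0.29770^(1/4) ≈ 0.739.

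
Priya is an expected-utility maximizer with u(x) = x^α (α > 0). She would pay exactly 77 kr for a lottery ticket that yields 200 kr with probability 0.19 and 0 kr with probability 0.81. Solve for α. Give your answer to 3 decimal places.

EU(lottery) = 0.19·200^α + 0.81·0 = 0.19·200^α.
Setting u(77) equal to that: 77^α = 0.19·200^α ⇒ (77/200)^α = 0.19.
α = ln(0.19) / ln(77/200) = -1.660731/-0.954512 ≈ 1.740.

α ≈ 1.740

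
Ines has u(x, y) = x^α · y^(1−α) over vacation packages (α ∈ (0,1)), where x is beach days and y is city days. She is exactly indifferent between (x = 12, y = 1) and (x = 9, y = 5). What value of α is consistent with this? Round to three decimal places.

α ≈ 0.848

Indifference: 12^α · 1^(1−α) = 9^α · 5^(1−α).
(12/9)^α = (5/1)^(1−α); take logs: α·ln(12/9) = (1−α)·ln(5/1), i.e. α·0.287682 = (1−α)·1.609438.
Thus α·(1.897120) = 1.609438, so α = 1.609438/1.897120 ≈ 0.848.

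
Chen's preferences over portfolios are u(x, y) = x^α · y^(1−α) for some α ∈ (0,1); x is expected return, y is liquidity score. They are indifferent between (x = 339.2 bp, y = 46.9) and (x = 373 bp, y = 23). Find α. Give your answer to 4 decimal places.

α ≈ 0.8824

Set the two utilities equal: 339.2^α·46.9^(1−α) = 373^α·23^(1−α).
(339.2/373)^α = (23/46.9)^(1−α); take logs: α·ln(339.2/373) = (1−α)·ln(23/46.9), i.e. α·-0.0949885 = (1−α)·-0.7125235.
With A = -0.0949885 and B = -0.7125235: α·A = (1−α)·B, so α = B/(A+B) = -0.7125235/-0.8075120 ≈ 0.8824.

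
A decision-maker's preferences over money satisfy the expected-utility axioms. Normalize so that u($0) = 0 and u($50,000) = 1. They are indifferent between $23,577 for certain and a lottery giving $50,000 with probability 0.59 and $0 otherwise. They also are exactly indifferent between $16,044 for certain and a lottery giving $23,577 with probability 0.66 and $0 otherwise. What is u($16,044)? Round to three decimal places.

First, u($23,577) = 0.59·u($50,000) + 0.41·u($0) = 0.59.
Chaining: u($16,044) = 0.66·0.59 + 0.34·0.00 = 0.3894.

0.389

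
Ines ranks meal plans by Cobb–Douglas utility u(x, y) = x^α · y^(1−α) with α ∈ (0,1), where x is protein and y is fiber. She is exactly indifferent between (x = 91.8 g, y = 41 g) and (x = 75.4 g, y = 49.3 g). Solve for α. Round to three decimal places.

α ≈ 0.484

The Cobb–Douglas utilities coincide, so 91.8^α·41^(1−α) = 75.4^α·49.3^(1−α).
Taking logs: α·ln 91.8 + (1−α)·ln 41 = α·ln 75.4 + (1−α)·ln 49.3, i.e. α·0.196805 = (1−α)·0.184352.
Thus α·(0.381157) = 0.184352, so α = 0.184352/0.381157 ≈ 0.484.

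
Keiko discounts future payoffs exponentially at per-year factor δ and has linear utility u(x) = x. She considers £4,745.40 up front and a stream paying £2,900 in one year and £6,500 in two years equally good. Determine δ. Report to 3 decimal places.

Equating present values: 4745.40 = 2900δ + 6500δ².
So 6500δ² + 2900δ − 4745.40 = 0.
The positive root is δ = [−2900 + √(2900² + 4·6500·4745.40)] / (2·6500) = (−2900 + 11480.000)/13000 ≈ 0.660.

δ ≈ 0.660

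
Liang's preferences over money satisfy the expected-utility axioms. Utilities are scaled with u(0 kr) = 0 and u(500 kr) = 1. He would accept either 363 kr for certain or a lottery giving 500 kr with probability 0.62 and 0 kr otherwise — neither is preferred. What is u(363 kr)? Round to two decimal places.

u(363 kr) equals the lottery's expected utility: 0.62·1 + 0.38·0 = 0.62.

0.62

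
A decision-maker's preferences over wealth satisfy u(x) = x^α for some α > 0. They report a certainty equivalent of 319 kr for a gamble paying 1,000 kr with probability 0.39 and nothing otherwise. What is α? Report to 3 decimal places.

Since u(0) = 0, the lottery's EU is 0.39·1000^α.
Equating: 319^α = 0.39·1000^α, i.e. 0.3190^α = 0.39.
α = ln(0.39) / ln(319/1000) = -0.941609/-1.142564 ≈ 0.824.

α ≈ 0.824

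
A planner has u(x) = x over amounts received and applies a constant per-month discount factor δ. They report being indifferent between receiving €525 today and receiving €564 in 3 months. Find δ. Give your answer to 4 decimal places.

The payoff in 3 months is discounted by δ^3, so u(525) = δ^3·u(564) and δ^3 = u(525)/u(564).
With u(x) = x: δ^3 = 525/564 = 0.93085.
So δ = 0.93085^(1/3) ≈ 0.9764.

δ ≈ 0.9764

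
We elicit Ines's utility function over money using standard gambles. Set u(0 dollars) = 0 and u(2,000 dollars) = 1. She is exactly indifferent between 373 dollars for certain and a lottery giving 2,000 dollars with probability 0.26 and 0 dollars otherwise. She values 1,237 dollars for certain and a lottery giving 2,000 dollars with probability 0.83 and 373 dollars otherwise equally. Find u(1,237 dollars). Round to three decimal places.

0.874

From the first indifference, u(373 dollars) = 0.26·u(2,000 dollars) + 0.74·u(0 dollars) = 0.26·1 + 0.74·0 = 0.26.
Chaining: u(1,237 dollars) = 0.83·1.00 + 0.17·0.26 = 0.8742.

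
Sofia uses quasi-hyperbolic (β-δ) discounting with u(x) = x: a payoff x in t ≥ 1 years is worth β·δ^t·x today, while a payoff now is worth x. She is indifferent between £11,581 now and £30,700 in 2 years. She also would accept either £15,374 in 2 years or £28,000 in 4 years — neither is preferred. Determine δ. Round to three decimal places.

δ ≈ 0.741

Both payoffs in the second observation are in the future, so β drops out: δ^2·15374 = δ^4·28000 ⇒ δ^2 = 15374/28000 = 0.54907, so δ = 0.74099.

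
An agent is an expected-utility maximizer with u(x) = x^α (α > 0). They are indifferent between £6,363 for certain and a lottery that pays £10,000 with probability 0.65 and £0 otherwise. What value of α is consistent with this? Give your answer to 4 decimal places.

α ≈ 0.9529

Since u(0) = 0, the lottery's EU is 0.65·10000^α.
Equating: 6363^α = 0.65·10000^α, i.e. 0.6363^α = 0.65.
Take logs: α = ln 0.65 / ln(6363/10000) ≈ 0.952880.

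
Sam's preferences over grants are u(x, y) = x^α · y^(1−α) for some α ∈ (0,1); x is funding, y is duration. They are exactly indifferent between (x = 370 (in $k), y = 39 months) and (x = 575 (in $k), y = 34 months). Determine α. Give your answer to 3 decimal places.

α ≈ 0.237

Set the two utilities equal: 370^α·39^(1−α) = 575^α·34^(1−α).
Taking logs: α·ln 370 + (1−α)·ln 39 = α·ln 575 + (1−α)·ln 34, i.e. α·-0.440867 = (1−α)·-0.137201.
Thus α·(-0.578068) = -0.137201, so α = -0.137201/-0.578068 ≈ 0.237.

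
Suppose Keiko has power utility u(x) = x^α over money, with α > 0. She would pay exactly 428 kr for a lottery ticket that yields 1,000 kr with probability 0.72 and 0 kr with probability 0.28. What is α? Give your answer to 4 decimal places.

EU(lottery) = 0.72·1000^α + 0.28·0 = 0.72·1000^α.
Indifference: 428^α = 0.72·1000^α, so (428/1000)^α = 0.72.
α = ln(0.72) / ln(428/1000) = -0.3285041/-0.8486321 ≈ 0.3871.

α ≈ 0.3871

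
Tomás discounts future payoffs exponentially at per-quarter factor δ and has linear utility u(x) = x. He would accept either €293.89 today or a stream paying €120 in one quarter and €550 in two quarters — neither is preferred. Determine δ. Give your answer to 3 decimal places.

δ ≈ 0.630

Present value of the stream is 120·δ + 550·δ². Indifference gives 120δ + 550δ² = 293.89.
So 550δ² + 120δ − 293.89 = 0.
By the quadratic formula (taking the positive root), δ = (−120 + √660958.00) / 1100 ≈ 0.630.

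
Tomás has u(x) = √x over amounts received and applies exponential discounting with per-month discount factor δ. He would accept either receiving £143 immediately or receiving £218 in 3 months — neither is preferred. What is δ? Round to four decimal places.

δ ≈ 0.9321

Indifference means u(143) = δ^3 · u(218), so δ^3 = u(143)/u(218).
With u(x) = √x: δ^3 = √143/√218 = √(143/218) = 0.80992.
So δ = 0.80992^(1/3) ≈ 0.9321.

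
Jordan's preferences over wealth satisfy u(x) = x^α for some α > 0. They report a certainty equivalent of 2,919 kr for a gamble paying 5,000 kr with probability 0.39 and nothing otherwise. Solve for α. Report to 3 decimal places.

The lottery's expected utility is 0.39·u(5000) + 0.61·u(0) = 0.39·5000^α (since u(0) = 0 for α > 0).
Indifference: 2919^α = 0.39·5000^α, so (2919/5000)^α = 0.39.
α = ln(0.39) / ln(2919/5000) = -0.941609/-0.538197 ≈ 1.750.

α ≈ 1.750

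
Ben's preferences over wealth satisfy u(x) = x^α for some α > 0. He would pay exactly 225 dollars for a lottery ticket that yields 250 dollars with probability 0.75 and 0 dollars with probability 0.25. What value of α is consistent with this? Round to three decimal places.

The lottery's expected utility is 0.75·u(250) + 0.25·u(0) = 0.75·250^α (since u(0) = 0 for α > 0).
Setting u(225) equal to that: 225^α = 0.75·250^α ⇒ (225/250)^α = 0.75.
α = ln(0.75) / ln(225/250) = -0.287682/-0.105361 ≈ 2.730.

α ≈ 2.730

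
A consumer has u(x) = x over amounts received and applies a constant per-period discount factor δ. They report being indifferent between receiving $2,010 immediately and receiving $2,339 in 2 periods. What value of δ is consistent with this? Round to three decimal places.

δ ≈ 0.927

Indifference means u(2010) = δ^2 · u(2339), so δ^2 = u(2010)/u(2339).
With u(x) = x: δ^2 = 2010/2339 = 0.85934.
So δ = 0.85934^(1/2) ≈ 0.927.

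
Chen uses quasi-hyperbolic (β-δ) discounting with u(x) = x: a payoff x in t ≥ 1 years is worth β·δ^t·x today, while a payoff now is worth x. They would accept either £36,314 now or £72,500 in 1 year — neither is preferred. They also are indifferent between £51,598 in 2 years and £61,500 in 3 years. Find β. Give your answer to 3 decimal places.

β ≈ 0.597

From the later pair, β·δ^2·51598 = β·δ^3·61500; dividing through, δ = 51598/61500 = 0.83899.
The first indifference: 36314 = β·δ·72500, so β = 36314/(δ·72500) = 36314/(0.83899·72500) ≈ 0.597.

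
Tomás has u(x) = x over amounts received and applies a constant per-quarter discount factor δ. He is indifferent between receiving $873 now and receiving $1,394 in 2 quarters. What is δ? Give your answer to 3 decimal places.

Indifference means u(873) = δ^2 · u(1394), so δ^2 = u(873)/u(1394).
With u(x) = x: δ^2 = 873/1394 = 0.62626.
Taking the square root: δ = 0.62626^(1/2) ≈ 0.791.

δ ≈ 0.791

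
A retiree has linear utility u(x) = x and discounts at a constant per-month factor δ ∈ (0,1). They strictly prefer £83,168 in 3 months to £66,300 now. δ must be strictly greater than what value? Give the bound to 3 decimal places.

Under u(x) = x this choice says 66300 < δ^3·83168.
Dividing by 83168: δ^3 > 0.79718. Both sides are positive, so the cube root keeps the direction.
δ > 0.79718^(1/3) = 0.927.

δ > 0.927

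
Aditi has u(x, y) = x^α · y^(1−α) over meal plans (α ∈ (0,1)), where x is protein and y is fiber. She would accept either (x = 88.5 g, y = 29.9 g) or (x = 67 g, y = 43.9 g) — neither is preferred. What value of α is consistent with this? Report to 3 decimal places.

α ≈ 0.580

Set the two utilities equal: 88.5^α·29.9^(1−α) = 67^α·43.9^(1−α).
Rearrange to (88.5/67)^α = (43.9/29.9)^(1−α) and take logs: α·0.278310 = (1−α)·0.384056.
With A = 0.278310 and B = 0.384056: α·A = (1−α)·B, so α = B/(A+B) = 0.384056/0.662366 ≈ 0.580.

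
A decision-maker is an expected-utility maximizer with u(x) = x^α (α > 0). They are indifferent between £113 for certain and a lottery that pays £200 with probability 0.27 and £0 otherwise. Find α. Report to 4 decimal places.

α ≈ 2.2933

EU(lottery) = 0.27·200^α + 0.73·0 = 0.27·200^α.
Equating: 113^α = 0.27·200^α, i.e. 0.5650^α = 0.27.
Take logs: α = ln 0.27 / ln(113/200) ≈ 2.293336.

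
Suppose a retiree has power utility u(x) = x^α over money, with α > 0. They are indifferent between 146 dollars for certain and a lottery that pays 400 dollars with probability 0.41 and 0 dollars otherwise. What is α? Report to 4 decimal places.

α ≈ 0.8846

EU(lottery) = 0.41·400^α + 0.59·0 = 0.41·400^α.
Setting u(146) equal to that: 146^α = 0.41·400^α ⇒ (146/400)^α = 0.41.
Taking logs: α·ln(146/400) = ln(0.41), so α = -0.8915981 / -1.0078579 ≈ 0.8846.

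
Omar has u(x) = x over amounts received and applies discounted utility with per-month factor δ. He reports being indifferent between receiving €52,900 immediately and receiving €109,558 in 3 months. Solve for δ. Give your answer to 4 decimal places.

δ ≈ 0.7845

The payoff in 3 months is discounted by δ^3, so u(52900) = δ^3·u(109558) and δ^3 = u(52900)/u(109558).
With u(x) = x: δ^3 = 52900/109558 = 0.48285.
Taking the cube root: δ = 0.48285^(1/3) ≈ 0.7845.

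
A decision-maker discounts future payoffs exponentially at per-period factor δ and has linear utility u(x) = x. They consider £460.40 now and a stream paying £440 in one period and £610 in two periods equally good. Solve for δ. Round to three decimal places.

Present value of the stream is 440·δ + 610·δ². Indifference gives 440δ + 610δ² = 460.40.
Rearranged: 610δ² + 440δ − 460.40 = 0.
The positive root is δ = [−440 + √(440² + 4·610·460.40)] / (2·610) = (−440 + 1147.596)/1220 ≈ 0.580.

δ ≈ 0.580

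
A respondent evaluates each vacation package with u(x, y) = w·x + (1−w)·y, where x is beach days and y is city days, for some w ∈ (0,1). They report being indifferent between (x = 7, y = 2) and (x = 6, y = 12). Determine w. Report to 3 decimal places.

w = 0.909

u(7,2) = u(6,12) means w·7 + (1−w)·2 = w·6 + (1−w)·12.
Rearranging, 1·w − 10·(1−w) = 0.
The marginal rate of substitution is 10/1, so w = 10/(1+10) = 0.909.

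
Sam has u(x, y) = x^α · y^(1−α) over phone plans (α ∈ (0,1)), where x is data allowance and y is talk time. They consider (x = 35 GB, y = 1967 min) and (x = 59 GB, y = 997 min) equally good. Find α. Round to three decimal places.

α ≈ 0.565

Set the two utilities equal: 35^α·1967^(1−α) = 59^α·997^(1−α).
(35/59)^α = (997/1967)^(1−α); take logs: α·ln(35/59) = (1−α)·ln(997/1967), i.e. α·-0.522189 = (1−α)·-0.679514.
So α/(1−α) = (-0.679514)/(-0.522189) = 1.301280, and α = 1.301280/2.301280 ≈ 0.565.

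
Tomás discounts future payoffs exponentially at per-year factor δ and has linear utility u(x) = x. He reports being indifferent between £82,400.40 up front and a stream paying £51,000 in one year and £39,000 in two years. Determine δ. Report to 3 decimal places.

The stream is worth 51000δ + 39000δ² today, so 51000δ + 39000δ² = 82400.40.
That is, 39000δ² + 51000δ − 82400.40 = 0, a quadratic in δ.
δ = (−51000 + √(51000² + 4·39000·82400.40)) / (2·39000) = (−51000 + √15455462400.00) / 78000 ≈ 0.940.

δ ≈ 0.940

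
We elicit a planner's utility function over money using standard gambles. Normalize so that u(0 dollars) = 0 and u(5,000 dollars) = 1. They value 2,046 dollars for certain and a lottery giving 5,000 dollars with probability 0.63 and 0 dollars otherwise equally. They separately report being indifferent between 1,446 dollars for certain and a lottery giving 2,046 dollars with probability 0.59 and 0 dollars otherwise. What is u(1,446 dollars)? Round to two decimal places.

0.37

First, u(2,046 dollars) = 0.63·u(5,000 dollars) + 0.37·u(0 dollars) = 0.63.
Chaining: u(1,446 dollars) = 0.59·0.63 + 0.41·0.00 = 0.3717.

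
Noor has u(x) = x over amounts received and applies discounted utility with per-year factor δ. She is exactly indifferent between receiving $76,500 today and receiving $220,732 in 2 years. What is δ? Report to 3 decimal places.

δ ≈ 0.589

The payoff in 2 years is discounted by δ^2, so u(76500) = δ^2·u(220732) and δ^2 = u(76500)/u(220732).
With u(x) = x: δ^2 = 76500/220732 = 0.34657.
So δ = 0.34657^(1/2) ≈ 0.589.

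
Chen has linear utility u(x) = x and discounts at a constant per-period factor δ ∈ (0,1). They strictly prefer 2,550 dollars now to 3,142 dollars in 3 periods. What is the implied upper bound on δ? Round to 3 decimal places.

The preference means 2550 > δ^3·3142.
So δ^3 < 2550/3142 = 0.81158; taking the cube root of both positive sides preserves the inequality.
δ < 0.81158^(1/3) = 0.933.

δ < 0.933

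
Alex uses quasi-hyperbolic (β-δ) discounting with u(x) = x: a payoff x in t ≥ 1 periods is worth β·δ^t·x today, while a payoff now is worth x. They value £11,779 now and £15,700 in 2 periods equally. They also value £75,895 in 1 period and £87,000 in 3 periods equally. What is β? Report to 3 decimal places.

β ≈ 0.860

From the later pair, β·δ^1·75895 = β·δ^3·87000; dividing through, δ^2 = 75895/87000 = 0.87236, so δ = 0.93400.
The first indifference: 11779 = β·δ^2·15700, so β = 11779/(δ^2·15700) = 11779/(0.87236·15700) ≈ 0.860.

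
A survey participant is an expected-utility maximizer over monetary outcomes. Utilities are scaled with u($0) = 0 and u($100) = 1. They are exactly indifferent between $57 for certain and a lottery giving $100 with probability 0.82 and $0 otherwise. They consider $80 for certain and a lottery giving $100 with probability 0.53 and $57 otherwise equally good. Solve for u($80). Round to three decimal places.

0.915

First, u($57) = 0.82·u($100) + 0.18·u($0) = 0.82.
Then u($80) = 0.53·u($100) + 0.47·u($57) = 0.53·1.00 + 0.47·0.82 = 0.9154.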